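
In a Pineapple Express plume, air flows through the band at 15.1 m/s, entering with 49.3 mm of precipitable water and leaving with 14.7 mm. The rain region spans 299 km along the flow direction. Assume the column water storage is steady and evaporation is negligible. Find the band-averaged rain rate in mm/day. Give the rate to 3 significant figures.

R ≈ 151 mm/day

Column moisture flux per unit crosswind length is F = V × PW.
Inflow: F_in = 15.1 × 49.3 = 744.43 mm·m/s
Outflow: F_out = 15.1 × 14.7 = 221.97 mm·m/s
Steady-state rate R = (F_in − F_out)/L = (744.43 − 221.97) / 299000 m = 1.747e-03 mm/s.
R = 1.747e-03 × 3600 × 24 = 151 mm/day.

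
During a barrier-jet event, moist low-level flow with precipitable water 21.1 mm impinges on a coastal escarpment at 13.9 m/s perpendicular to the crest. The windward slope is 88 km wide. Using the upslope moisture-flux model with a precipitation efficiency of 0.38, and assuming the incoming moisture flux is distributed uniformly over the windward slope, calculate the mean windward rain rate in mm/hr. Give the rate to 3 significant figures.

R ≈ 4.56 mm/hr

Incoming column moisture flux per unit ridge length: F = V × PW = 13.9 × 21.1 = 293.29 mm·m/s.
Spread over the 88 km slope with efficiency ε = 0.38: R = ε·F/W = 0.38 × 293.29 / 88000 m = 1.266e-03 mm/s.
R = 1.266e-03 × 3600 = 4.56 mm/hr.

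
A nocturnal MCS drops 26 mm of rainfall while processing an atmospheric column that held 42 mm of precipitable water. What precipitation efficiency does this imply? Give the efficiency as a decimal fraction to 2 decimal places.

ε = rainfall / PW = 26 / 42 = 0.62.

ε ≈ 0.62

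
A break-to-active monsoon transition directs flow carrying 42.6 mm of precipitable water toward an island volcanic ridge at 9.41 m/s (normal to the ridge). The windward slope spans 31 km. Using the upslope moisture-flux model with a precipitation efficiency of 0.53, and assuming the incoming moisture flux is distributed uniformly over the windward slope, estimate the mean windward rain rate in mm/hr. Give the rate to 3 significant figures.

R ≈ 24.7 mm/hr

Incoming column moisture flux per unit ridge length: F = V × PW = 9.41 × 42.6 = 400.866 mm·m/s.
Spread over the 31 km slope with efficiency ε = 0.53: R = ε·F/W = 0.53 × 400.866 / 31000 m = 6.854e-03 mm/s.
R = 6.854e-03 × 3600 = 24.7 mm/hr.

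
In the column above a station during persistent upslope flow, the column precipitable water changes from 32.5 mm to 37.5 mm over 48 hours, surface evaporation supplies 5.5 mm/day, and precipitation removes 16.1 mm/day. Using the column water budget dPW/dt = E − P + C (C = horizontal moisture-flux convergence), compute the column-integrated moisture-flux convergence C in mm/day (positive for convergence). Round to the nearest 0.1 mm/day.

C ≈ 13.1 mm/day

dPW/dt = (37.5 − 32.5) mm / (48/24 day) = +2.500 mm/day.
C = dPW/dt − E + P = (+2.500) − 5.5 + 16.1 = 13.1 mm/day.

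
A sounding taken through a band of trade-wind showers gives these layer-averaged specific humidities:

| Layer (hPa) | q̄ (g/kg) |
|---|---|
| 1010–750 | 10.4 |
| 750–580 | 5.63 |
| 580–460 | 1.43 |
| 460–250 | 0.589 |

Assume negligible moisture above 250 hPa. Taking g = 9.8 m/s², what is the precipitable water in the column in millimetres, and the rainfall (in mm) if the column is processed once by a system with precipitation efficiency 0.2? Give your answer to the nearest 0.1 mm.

PW ≈ 40.4 mm; rainfall ≈ 8.1 mm

Precipitable water is the column-integrated vapour mass per unit area: PW = (1/g) Σ q̄ Δp, with q in kg/kg and Δp in Pa (1 kg/m² of water = 1 mm).
Layer 1010–750 hPa: Δp = 260 hPa = 26000 Pa, q̄ = 0.0104 kg/kg → 0.0104 × 26000 / 9.8 = 27.59 mm
Layer 750–580 hPa: Δp = 170 hPa = 17000 Pa, q̄ = 0.00563 kg/kg → 0.00563 × 17000 / 9.8 = 9.77 mm
Layer 580–460 hPa: Δp = 120 hPa = 12000 Pa, q̄ = 0.00143 kg/kg → 0.00143 × 12000 / 9.8 = 1.75 mm
Layer 460–250 hPa: Δp = 210 hPa = 21000 Pa, q̄ = 0.000589 kg/kg → 0.000589 × 21000 / 9.8 = 1.26 mm
PW = 27.59 + 9.77 + 1.75 + 1.26 = 40.37 ≈ 40.4 mm.
Rainfall = ε × PW = 0.2 × 40.4 = 8.1 mm.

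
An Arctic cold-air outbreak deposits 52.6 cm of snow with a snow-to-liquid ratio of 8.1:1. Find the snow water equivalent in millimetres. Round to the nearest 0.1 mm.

SWE ≈ 64.9 mm

SWE = snow depth / ratio = 52.6 cm / 8.1 = 6.494 cm = 64.9 mm.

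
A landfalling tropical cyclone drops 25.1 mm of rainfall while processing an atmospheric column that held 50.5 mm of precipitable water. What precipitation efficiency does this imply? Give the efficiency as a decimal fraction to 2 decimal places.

ε = rainfall / PW = 25.1 / 50.5 = 0.50.

ε ≈ 0.50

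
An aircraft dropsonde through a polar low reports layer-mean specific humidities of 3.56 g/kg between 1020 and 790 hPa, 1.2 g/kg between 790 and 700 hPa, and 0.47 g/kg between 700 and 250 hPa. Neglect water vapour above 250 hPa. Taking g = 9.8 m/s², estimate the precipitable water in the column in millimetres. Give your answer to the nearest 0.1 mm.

PW ≈ 11.6 mm

Precipitable water is the column-integrated vapour mass per unit area: PW = (1/g) Σ q̄ Δp, with q in kg/kg and Δp in Pa (1 kg/m² of water = 1 mm).
Layer 1020–790 hPa: Δp = 230 hPa = 23000 Pa, q̄ = 0.00356 kg/kg → 0.00356 × 23000 / 9.8 = 8.36 mm
Layer 790–700 hPa: Δp = 90 hPa = 9000 Pa, q̄ = 0.0012 kg/kg → 0.0012 × 9000 / 9.8 = 1.10 mm
Layer 700–250 hPa: Δp = 450 hPa = 45000 Pa, q̄ = 0.00047 kg/kg → 0.00047 × 45000 / 9.8 = 2.16 mm
PW = 8.36 + 1.10 + 2.16 = 11.62 ≈ 11.6 mm.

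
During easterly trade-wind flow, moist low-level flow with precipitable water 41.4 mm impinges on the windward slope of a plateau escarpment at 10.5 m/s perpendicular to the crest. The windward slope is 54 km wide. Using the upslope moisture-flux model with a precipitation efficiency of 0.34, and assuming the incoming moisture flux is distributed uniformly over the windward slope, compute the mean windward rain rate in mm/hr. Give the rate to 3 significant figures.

R ≈ 9.85 mm/hr

Incoming column moisture flux per unit ridge length: F = V × PW = 10.5 × 41.4 = 434.7 mm·m/s.
Spread over the 54 km slope with efficiency ε = 0.34: R = ε·F/W = 0.34 × 434.7 / 54000 m = 2.737e-03 mm/s.
R = 2.737e-03 × 3600 = 9.85 mm/hr.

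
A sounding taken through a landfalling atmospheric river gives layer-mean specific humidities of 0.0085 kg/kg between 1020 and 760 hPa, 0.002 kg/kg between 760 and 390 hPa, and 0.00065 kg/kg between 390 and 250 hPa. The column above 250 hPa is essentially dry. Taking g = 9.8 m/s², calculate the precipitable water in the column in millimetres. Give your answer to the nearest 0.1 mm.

PW ≈ 31.0 mm

Precipitable water is the column-integrated vapour mass per unit area: PW = (1/g) Σ q̄ Δp, with q in kg/kg and Δp in Pa (1 kg/m² of water = 1 mm).
Layer 1020–760 hPa: Δp = 260 hPa = 26000 Pa, q̄ = 0.0085 kg/kg → 0.0085 × 26000 / 9.8 = 22.55 mm
Layer 760–390 hPa: Δp = 370 hPa = 37000 Pa, q̄ = 0.002 kg/kg → 0.002 × 37000 / 9.8 = 7.55 mm
Layer 390–250 hPa: Δp = 140 hPa = 14000 Pa, q̄ = 0.00065 kg/kg → 0.00065 × 14000 / 9.8 = 0.93 mm
PW = 22.55 + 7.55 + 0.93 = 31.03 ≈ 31.0 mm.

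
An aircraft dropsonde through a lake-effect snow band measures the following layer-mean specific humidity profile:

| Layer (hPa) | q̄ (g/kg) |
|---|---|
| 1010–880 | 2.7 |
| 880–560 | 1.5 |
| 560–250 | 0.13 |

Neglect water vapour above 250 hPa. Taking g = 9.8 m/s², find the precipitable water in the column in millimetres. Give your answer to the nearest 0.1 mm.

PW ≈ 8.9 mm

Precipitable water is the column-integrated vapour mass per unit area: PW = (1/g) Σ q̄ Δp, with q in kg/kg and Δp in Pa (1 kg/m² of water = 1 mm).
Layer 1010–880 hPa: Δp = 130 hPa = 13000 Pa, q̄ = 0.0027 kg/kg → 0.0027 × 13000 / 9.8 = 3.58 mm
Layer 880–560 hPa: Δp = 320 hPa = 32000 Pa, q̄ = 0.0015 kg/kg → 0.0015 × 32000 / 9.8 = 4.90 mm
Layer 560–250 hPa: Δp = 310 hPa = 31000 Pa, q̄ = 0.00013 kg/kg → 0.00013 × 31000 / 9.8 = 0.41 mm
PW = 3.58 + 4.90 + 0.41 = 8.89 ≈ 8.9 mm.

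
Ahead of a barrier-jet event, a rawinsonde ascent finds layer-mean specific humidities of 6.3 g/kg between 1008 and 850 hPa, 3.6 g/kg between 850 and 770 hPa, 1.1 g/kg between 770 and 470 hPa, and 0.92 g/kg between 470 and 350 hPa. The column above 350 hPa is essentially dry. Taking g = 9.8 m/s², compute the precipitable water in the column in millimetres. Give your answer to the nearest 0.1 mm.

Precipitable water is the column-integrated vapour mass per unit area: PW = (1/g) Σ q̄ Δp, with q in kg/kg and Δp in Pa (1 kg/m² of water = 1 mm).
Layer 1008–850 hPa: Δp = 158 hPa = 15800 Pa, q̄ = 0.0063 kg/kg → 0.0063 × 15800 / 9.8 = 10.16 mm
Layer 850–770 hPa: Δp = 80 hPa = 8000 Pa, q̄ = 0.0036 kg/kg → 0.0036 × 8000 / 9.8 = 2.94 mm
Layer 770–470 hPa: Δp = 300 hPa = 30000 Pa, q̄ = 0.0011 kg/kg → 0.0011 × 30000 / 9.8 = 3.37 mm
Layer 470–350 hPa: Δp = 120 hPa = 12000 Pa, q̄ = 0.00092 kg/kg → 0.00092 × 12000 / 9.8 = 1.13 mm
PW = 10.16 + 2.94 + 3.37 + 1.13 = 17.60 ≈ 17.6 mm.

PW ≈ 17.6 mm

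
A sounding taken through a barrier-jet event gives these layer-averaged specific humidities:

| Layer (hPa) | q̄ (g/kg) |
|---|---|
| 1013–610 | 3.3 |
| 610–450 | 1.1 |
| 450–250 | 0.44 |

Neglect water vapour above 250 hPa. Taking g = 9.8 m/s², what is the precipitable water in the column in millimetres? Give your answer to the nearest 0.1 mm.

Precipitable water is the column-integrated vapour mass per unit area: PW = (1/g) Σ q̄ Δp, with q in kg/kg and Δp in Pa (1 kg/m² of water = 1 mm).
Layer 1013–610 hPa: Δp = 403 hPa = 40300 Pa, q̄ = 0.0033 kg/kg → 0.0033 × 40300 / 9.8 = 13.57 mm
Layer 610–450 hPa: Δp = 160 hPa = 16000 Pa, q̄ = 0.0011 kg/kg → 0.0011 × 16000 / 9.8 = 1.80 mm
Layer 450–250 hPa: Δp = 200 hPa = 20000 Pa, q̄ = 0.00044 kg/kg → 0.00044 × 20000 / 9.8 = 0.90 mm
PW = 13.57 + 1.80 + 0.90 = 16.27 ≈ 16.3 mm.

PW ≈ 16.3 mm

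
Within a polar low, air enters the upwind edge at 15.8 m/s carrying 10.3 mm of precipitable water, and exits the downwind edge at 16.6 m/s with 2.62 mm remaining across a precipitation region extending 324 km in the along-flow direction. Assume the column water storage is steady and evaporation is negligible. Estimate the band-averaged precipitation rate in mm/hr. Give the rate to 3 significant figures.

R ≈ 1.32 mm/hr

Column moisture flux per unit crosswind length is F = V × PW.
Inflow: F_in = 15.8 × 10.3 = 162.74 mm·m/s
Outflow: F_out = 16.6 × 2.62 = 43.492 mm·m/s
Steady-state rate R = (F_in − F_out)/L = (162.74 − 43.492) / 324000 m = 3.680e-04 mm/s.
R = 3.680e-04 × 3600 = 1.32 mm/hr.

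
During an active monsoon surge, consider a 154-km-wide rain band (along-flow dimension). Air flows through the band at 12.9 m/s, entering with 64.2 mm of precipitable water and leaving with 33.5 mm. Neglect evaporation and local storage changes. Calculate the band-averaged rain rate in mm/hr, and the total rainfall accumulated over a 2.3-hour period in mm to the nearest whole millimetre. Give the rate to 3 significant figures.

R ≈ 9.26 mm/hr; total ≈ 21 mm

Column moisture flux per unit crosswind length is F = V × PW.
Inflow: F_in = 12.9 × 64.2 = 828.18 mm·m/s
Outflow: F_out = 12.9 × 33.5 = 432.15 mm·m/s
Steady-state rate R = (F_in − F_out)/L = (828.18 − 432.15) / 154000 m = 2.572e-03 mm/s.
R = 2.572e-03 × 3600 = 9.26 mm/hr.
Over 2.3 h: total = 9.26 × 2.3 = 21.298 ≈ 21 mm.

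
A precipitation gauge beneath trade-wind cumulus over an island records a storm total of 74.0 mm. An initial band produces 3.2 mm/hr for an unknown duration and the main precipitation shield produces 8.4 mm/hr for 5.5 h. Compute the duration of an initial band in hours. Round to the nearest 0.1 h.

Known phases: 8.4 × 5.5 = 46.2 mm.
Remaining depth = 74.0 − 46.2 = 27.8 mm.
Duration = 27.8 / 3.2 = 8.7 h.

duration ≈ 8.7 h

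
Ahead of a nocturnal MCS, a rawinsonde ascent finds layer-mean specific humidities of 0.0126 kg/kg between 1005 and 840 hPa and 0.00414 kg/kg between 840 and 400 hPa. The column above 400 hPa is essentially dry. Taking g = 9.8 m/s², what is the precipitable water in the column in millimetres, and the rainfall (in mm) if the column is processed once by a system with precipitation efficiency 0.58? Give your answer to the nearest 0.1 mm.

PW ≈ 39.8 mm; rainfall ≈ 23.1 mm

Precipitable water is the column-integrated vapour mass per unit area: PW = (1/g) Σ q̄ Δp, with q in kg/kg and Δp in Pa (1 kg/m² of water = 1 mm).
Layer 1005–840 hPa: Δp = 165 hPa = 16500 Pa, q̄ = 0.0126 kg/kg → 0.0126 × 16500 / 9.8 = 21.21 mm
Layer 840–400 hPa: Δp = 440 hPa = 44000 Pa, q̄ = 0.00414 kg/kg → 0.00414 × 44000 / 9.8 = 18.59 mm
PW = 21.21 + 18.59 = 39.80 ≈ 39.8 mm.
Rainfall = ε × PW = 0.58 × 39.8 = 23.1 mm.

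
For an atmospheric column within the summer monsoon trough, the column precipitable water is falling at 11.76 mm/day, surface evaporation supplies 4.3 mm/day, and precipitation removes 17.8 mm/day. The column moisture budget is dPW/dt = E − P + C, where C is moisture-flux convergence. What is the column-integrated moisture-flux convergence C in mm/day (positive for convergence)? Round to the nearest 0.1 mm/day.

C ≈ 1.7 mm/day

dPW/dt = -11.76 mm/day.
C = dPW/dt − E + P = (-11.76) − 4.3 + 17.8 = 1.7 mm/day.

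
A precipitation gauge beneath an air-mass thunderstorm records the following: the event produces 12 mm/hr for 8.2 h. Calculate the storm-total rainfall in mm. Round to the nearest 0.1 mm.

total ≈ 98.4 mm

Total = Σ Rᵢ Δtᵢ = 12 × 8.2
      = 98.4 = 98.4 mm.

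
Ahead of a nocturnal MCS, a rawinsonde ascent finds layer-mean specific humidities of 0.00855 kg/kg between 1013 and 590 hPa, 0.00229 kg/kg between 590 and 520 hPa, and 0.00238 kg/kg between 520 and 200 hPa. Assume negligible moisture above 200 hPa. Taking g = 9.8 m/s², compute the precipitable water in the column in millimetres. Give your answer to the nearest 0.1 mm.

Precipitable water is the column-integrated vapour mass per unit area: PW = (1/g) Σ q̄ Δp, with q in kg/kg and Δp in Pa (1 kg/m² of water = 1 mm).
Layer 1013–590 hPa: Δp = 423 hPa = 42300 Pa, q̄ = 0.00855 kg/kg → 0.00855 × 42300 / 9.8 = 36.90 mm
Layer 590–520 hPa: Δp = 70 hPa = 7000 Pa, q̄ = 0.00229 kg/kg → 0.00229 × 7000 / 9.8 = 1.64 mm
Layer 520–200 hPa: Δp = 320 hPa = 32000 Pa, q̄ = 0.00238 kg/kg → 0.00238 × 32000 / 9.8 = 7.77 mm
PW = 36.90 + 1.64 + 7.77 = 46.31 ≈ 46.3 mm.

PW ≈ 46.3 mm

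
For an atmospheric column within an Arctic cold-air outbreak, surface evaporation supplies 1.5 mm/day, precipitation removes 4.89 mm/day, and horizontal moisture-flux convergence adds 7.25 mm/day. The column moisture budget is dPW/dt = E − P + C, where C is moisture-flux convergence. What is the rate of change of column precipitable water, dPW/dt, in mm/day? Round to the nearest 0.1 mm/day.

dPW/dt = E − P + C = 1.5 − 4.89 + (7.25) = 3.9 mm/day.

dPW/dt ≈ 3.9 mm/day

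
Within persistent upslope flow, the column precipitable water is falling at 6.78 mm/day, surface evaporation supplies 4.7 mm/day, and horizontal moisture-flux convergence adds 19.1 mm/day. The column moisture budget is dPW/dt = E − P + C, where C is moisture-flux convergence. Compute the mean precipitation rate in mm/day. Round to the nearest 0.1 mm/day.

dPW/dt = -6.78 mm/day.
P = E + C − dPW/dt = 4.7 + (19.1) − (-6.78) = 30.6 mm/day.

P ≈ 30.6 mm/day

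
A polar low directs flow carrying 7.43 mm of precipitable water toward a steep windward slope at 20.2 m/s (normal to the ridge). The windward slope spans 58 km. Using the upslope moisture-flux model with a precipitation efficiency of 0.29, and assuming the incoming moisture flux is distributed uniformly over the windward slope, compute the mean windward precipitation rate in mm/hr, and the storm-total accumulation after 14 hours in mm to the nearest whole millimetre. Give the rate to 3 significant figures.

R ≈ 2.70 mm/hr; total ≈ 38 mm

Incoming column moisture flux per unit ridge length: F = V × PW = 20.2 × 7.43 = 150.086 mm·m/s.
Spread over the 58 km slope with efficiency ε = 0.29: R = ε·F/W = 0.29 × 150.086 / 58000 m = 7.504e-04 mm/s.
R = 7.504e-04 × 3600 = 2.70 mm/hr.
Over 14 h: total = 2.70 × 14 = 37.8 ≈ 38 mm.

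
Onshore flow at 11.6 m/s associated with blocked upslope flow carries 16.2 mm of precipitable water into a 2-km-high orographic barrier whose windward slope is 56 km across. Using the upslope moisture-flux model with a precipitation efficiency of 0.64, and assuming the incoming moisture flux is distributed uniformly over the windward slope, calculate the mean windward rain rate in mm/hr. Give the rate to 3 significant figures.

R ≈ 7.73 mm/hr

Incoming column moisture flux per unit ridge length: F = V × PW = 11.6 × 16.2 = 187.92 mm·m/s.
Spread over the 56 km slope with efficiency ε = 0.64: R = ε·F/W = 0.64 × 187.92 / 56000 m = 2.148e-03 mm/s.
R = 2.148e-03 × 3600 = 7.73 mm/hr.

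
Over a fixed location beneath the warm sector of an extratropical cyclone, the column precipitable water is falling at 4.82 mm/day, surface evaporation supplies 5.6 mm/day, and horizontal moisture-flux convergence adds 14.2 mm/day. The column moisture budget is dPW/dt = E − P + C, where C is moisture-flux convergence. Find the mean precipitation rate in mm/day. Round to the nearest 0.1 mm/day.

dPW/dt = -4.82 mm/day.
P = E + C − dPW/dt = 5.6 + (14.2) − (-4.82) = 24.6 mm/day.

P ≈ 24.6 mm/day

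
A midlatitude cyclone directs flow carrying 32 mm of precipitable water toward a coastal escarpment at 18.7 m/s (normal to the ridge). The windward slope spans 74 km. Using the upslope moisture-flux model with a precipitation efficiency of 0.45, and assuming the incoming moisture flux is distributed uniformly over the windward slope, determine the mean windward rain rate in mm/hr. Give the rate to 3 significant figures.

R ≈ 13.1 mm/hr

Incoming column moisture flux per unit ridge length: F = V × PW = 18.7 × 32 = 598.4 mm·m/s.
Spread over the 74 km slope with efficiency ε = 0.45: R = ε·F/W = 0.45 × 598.4 / 74000 m = 3.639e-03 mm/s.
R = 3.639e-03 × 3600 = 13.1 mm/hr.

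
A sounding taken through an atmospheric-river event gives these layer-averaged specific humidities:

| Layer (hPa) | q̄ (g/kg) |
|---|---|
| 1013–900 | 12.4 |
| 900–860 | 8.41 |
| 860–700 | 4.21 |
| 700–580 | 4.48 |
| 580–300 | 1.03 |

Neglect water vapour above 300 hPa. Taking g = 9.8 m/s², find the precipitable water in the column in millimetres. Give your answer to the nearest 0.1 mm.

Precipitable water is the column-integrated vapour mass per unit area: PW = (1/g) Σ q̄ Δp, with q in kg/kg and Δp in Pa (1 kg/m² of water = 1 mm).
Layer 1013–900 hPa: Δp = 113 hPa = 11300 Pa, q̄ = 0.0124 kg/kg → 0.0124 × 11300 / 9.8 = 14.30 mm
Layer 900–860 hPa: Δp = 40 hPa = 4000 Pa, q̄ = 0.00841 kg/kg → 0.00841 × 4000 / 9.8 = 3.43 mm
Layer 860–700 hPa: Δp = 160 hPa = 16000 Pa, q̄ = 0.00421 kg/kg → 0.00421 × 16000 / 9.8 = 6.87 mm
Layer 700–580 hPa: Δp = 120 hPa = 12000 Pa, q̄ = 0.00448 kg/kg → 0.00448 × 12000 / 9.8 = 5.49 mm
Layer 580–300 hPa: Δp = 280 hPa = 28000 Pa, q̄ = 0.00103 kg/kg → 0.00103 × 28000 / 9.8 = 2.94 mm
PW = 14.30 + 3.43 + 6.87 + 5.49 + 2.94 = 33.03 ≈ 33.0 mm.

PW ≈ 33.0 mm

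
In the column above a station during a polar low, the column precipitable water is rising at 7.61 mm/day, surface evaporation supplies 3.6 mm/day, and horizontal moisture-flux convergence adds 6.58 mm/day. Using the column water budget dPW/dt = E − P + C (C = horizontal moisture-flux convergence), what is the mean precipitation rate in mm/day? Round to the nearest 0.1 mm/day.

dPW/dt = +7.61 mm/day.
P = E + C − dPW/dt = 3.6 + (6.58) − (+7.61) = 2.6 mm/day.

P ≈ 2.6 mm/day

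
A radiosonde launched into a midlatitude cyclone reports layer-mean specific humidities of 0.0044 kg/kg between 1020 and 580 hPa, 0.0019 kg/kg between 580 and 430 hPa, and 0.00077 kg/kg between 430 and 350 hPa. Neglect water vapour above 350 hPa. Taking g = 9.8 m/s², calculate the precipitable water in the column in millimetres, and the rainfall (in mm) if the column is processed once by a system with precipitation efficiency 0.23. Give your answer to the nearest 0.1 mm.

Precipitable water is the column-integrated vapour mass per unit area: PW = (1/g) Σ q̄ Δp, with q in kg/kg and Δp in Pa (1 kg/m² of water = 1 mm).
Layer 1020–580 hPa: Δp = 440 hPa = 44000 Pa, q̄ = 0.0044 kg/kg → 0.0044 × 44000 / 9.8 = 19.76 mm
Layer 580–430 hPa: Δp = 150 hPa = 15000 Pa, q̄ = 0.0019 kg/kg → 0.0019 × 15000 / 9.8 = 2.91 mm
Layer 430–350 hPa: Δp = 80 hPa = 8000 Pa, q̄ = 0.00077 kg/kg → 0.00077 × 8000 / 9.8 = 0.63 mm
PW = 19.76 + 2.91 + 0.63 = 23.30 ≈ 23.3 mm.
Rainfall = ε × PW = 0.23 × 23.3 = 5.4 mm.

PW ≈ 23.3 mm; rainfall ≈ 5.4 mm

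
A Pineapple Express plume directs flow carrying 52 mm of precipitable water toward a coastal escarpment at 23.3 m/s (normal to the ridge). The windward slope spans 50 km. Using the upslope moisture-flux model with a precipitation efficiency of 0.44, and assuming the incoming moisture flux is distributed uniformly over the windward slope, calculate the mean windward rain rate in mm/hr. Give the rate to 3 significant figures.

R ≈ 38.4 mm/hr

Incoming column moisture flux per unit ridge length: F = V × PW = 23.3 × 52 = 1211.6 mm·m/s.
Spread over the 50 km slope with efficiency ε = 0.44: R = ε·F/W = 0.44 × 1211.6 / 50000 m = 1.066e-02 mm/s.
R = 1.066e-02 × 3600 = 38.4 mm/hr.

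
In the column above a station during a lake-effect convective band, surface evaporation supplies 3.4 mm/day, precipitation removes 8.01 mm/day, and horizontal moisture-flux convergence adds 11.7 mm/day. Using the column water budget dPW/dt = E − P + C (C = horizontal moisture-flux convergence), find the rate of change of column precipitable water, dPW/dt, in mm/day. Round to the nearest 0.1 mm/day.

dPW/dt = E − P + C = 3.4 − 8.01 + (11.7) = 7.1 mm/day.

dPW/dt ≈ 7.1 mm/day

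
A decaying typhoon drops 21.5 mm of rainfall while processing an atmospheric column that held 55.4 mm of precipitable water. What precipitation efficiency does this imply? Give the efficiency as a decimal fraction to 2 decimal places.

ε = rainfall / PW = 21.5 / 55.4 = 0.39.

ε ≈ 0.39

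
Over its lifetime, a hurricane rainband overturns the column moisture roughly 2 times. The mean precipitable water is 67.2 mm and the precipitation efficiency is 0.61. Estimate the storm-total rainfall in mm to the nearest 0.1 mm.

Each cycle deposits ε × PW = 0.61 × 67.2 = 40.992 mm.
Over 2 cycles: 2 × 40.992 = 82.0 mm.

rainfall ≈ 82.0 mm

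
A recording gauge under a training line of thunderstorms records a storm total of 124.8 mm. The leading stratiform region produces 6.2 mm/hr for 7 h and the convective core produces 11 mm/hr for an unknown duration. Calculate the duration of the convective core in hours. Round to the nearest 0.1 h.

duration ≈ 7.4 h

Known phases: 6.2 × 7 = 43.4 mm.
Remaining depth = 124.8 − 43.4 = 81.4 mm.
Duration = 81.4 / 11 = 7.4 h.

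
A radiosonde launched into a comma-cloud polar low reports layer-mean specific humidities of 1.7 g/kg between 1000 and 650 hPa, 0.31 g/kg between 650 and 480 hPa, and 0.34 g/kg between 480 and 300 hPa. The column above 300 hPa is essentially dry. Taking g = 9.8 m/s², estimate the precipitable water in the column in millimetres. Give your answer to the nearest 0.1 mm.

Precipitable water is the column-integrated vapour mass per unit area: PW = (1/g) Σ q̄ Δp, with q in kg/kg and Δp in Pa (1 kg/m² of water = 1 mm).
Layer 1000–650 hPa: Δp = 350 hPa = 35000 Pa, q̄ = 0.0017 kg/kg → 0.0017 × 35000 / 9.8 = 6.07 mm
Layer 650–480 hPa: Δp = 170 hPa = 17000 Pa, q̄ = 0.00031 kg/kg → 0.00031 × 17000 / 9.8 = 0.54 mm
Layer 480–300 hPa: Δp = 180 hPa = 18000 Pa, q̄ = 0.00034 kg/kg → 0.00034 × 18000 / 9.8 = 0.62 mm
PW = 6.07 + 0.54 + 0.62 = 7.23 ≈ 7.2 mm.

PW ≈ 7.2 mm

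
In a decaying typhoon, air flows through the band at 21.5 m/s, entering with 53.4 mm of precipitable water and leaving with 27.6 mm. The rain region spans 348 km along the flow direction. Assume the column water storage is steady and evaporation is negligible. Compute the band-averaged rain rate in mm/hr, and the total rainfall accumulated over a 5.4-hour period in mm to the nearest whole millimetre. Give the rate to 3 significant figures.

R ≈ 5.74 mm/hr; total ≈ 31 mm

Column moisture flux per unit crosswind length is F = V × PW.
Inflow: F_in = 21.5 × 53.4 = 1148.1 mm·m/s
Outflow: F_out = 21.5 × 27.6 = 593.4 mm·m/s
Steady-state rate R = (F_in − F_out)/L = (1148.1 − 593.4) / 348000 m = 1.594e-03 mm/s.
R = 1.594e-03 × 3600 = 5.74 mm/hr.
Over 5.4 h: total = 5.74 × 5.4 = 30.996 ≈ 31 mm.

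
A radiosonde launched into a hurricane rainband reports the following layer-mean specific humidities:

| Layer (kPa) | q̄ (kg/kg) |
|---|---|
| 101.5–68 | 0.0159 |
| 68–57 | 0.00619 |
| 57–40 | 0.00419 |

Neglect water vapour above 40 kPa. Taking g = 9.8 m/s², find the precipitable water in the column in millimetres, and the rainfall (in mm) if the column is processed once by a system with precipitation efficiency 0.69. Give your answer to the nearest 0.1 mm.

PW ≈ 68.6 mm; rainfall ≈ 47.3 mm

Precipitable water is the column-integrated vapour mass per unit area: PW = (1/g) Σ q̄ Δp, with q in kg/kg and Δp in Pa (1 kg/m² of water = 1 mm).
Layer 101.5–68 kPa: Δp = 335 hPa = 33500 Pa, q̄ = 0.0159 kg/kg → 0.0159 × 33500 / 9.8 = 54.35 mm
Layer 68–57 kPa: Δp = 110 hPa = 11000 Pa, q̄ = 0.00619 kg/kg → 0.00619 × 11000 / 9.8 = 6.95 mm
Layer 57–40 kPa: Δp = 170 hPa = 17000 Pa, q̄ = 0.00419 kg/kg → 0.00419 × 17000 / 9.8 = 7.27 mm
PW = 54.35 + 6.95 + 7.27 = 68.57 ≈ 68.6 mm.
Rainfall = ε × PW = 0.69 × 68.6 = 47.3 mm.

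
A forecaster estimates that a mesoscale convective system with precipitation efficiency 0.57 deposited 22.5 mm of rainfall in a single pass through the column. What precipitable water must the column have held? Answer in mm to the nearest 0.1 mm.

PW = rainfall / ε = 22.5 / 0.57 = 39.5 mm.

PW ≈ 39.5 mm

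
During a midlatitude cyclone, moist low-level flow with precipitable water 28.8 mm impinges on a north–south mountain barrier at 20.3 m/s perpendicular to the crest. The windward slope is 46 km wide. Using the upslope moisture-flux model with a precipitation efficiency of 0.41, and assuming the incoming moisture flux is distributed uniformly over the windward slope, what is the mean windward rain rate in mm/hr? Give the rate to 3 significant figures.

R ≈ 18.8 mm/hr

Incoming column moisture flux per unit ridge length: F = V × PW = 20.3 × 28.8 = 584.64 mm·m/s.
Spread over the 46 km slope with efficiency ε = 0.41: R = ε·F/W = 0.41 × 584.64 / 46000 m = 5.211e-03 mm/s.
R = 5.211e-03 × 3600 = 18.8 mm/hr.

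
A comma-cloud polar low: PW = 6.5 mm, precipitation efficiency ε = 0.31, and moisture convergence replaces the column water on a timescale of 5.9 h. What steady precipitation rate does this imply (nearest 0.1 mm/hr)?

R ≈ 0.3 mm/hr

Each overturning extracts ε × PW = 0.31 × 6.5 = 2.015 mm.
Rate = ε·PW / τ = 2.015 / 5.9 h = 0.3 mm/hr.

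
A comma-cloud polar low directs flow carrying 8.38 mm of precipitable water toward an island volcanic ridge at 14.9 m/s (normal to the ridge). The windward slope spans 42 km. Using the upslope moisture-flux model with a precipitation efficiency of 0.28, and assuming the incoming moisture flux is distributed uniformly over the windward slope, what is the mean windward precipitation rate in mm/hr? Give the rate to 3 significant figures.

Incoming column moisture flux per unit ridge length: F = V × PW = 14.9 × 8.38 = 124.862 mm·m/s.
Spread over the 42 km slope with efficiency ε = 0.28: R = ε·F/W = 0.28 × 124.862 / 42000 m = 8.324e-04 mm/s.
R = 8.324e-04 × 3600 = 3.00 mm/hr.

R ≈ 3.00 mm/hr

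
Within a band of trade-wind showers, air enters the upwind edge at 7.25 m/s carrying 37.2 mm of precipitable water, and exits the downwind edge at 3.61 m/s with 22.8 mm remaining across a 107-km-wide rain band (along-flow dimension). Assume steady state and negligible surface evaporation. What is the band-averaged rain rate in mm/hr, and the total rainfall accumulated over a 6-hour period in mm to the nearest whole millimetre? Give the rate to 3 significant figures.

R ≈ 6.30 mm/hr; total ≈ 38 mm

Column moisture flux per unit crosswind length is F = V × PW.
Inflow: F_in = 7.25 × 37.2 = 269.7 mm·m/s
Outflow: F_out = 3.61 × 22.8 = 82.308 mm·m/s
Steady-state rate R = (F_in − F_out)/L = (269.7 − 82.308) / 107000 m = 1.751e-03 mm/s.
R = 1.751e-03 × 3600 = 6.30 mm/hr.
Over 6 h: total = 6.30 × 6 = 37.8 ≈ 38 mm.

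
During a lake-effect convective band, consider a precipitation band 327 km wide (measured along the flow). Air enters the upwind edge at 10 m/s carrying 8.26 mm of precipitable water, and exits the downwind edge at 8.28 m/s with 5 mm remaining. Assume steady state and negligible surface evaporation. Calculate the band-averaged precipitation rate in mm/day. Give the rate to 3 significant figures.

Column moisture flux per unit crosswind length is F = V × PW.
Inflow: F_in = 10 × 8.26 = 82.6 mm·m/s
Outflow: F_out = 8.28 × 5 = 41.4 mm·m/s
Steady-state rate R = (F_in − F_out)/L = (82.6 − 41.4) / 327000 m = 1.260e-04 mm/s.
R = 1.260e-04 × 3600 × 24 = 10.9 mm/day.

R ≈ 10.9 mm/day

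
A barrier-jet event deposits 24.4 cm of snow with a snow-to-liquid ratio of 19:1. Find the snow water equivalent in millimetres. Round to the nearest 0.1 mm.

SWE ≈ 12.8 mm

SWE = snow depth / ratio = 24.4 cm / 19 = 1.284 cm = 12.8 mm.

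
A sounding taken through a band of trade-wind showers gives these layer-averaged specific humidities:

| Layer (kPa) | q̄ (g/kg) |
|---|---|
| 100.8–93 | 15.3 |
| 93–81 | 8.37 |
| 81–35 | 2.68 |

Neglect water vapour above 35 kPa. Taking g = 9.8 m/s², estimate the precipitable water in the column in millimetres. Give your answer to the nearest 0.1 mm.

Precipitable water is the column-integrated vapour mass per unit area: PW = (1/g) Σ q̄ Δp, with q in kg/kg and Δp in Pa (1 kg/m² of water = 1 mm).
Layer 100.8–93 kPa: Δp = 78 hPa = 7800 Pa, q̄ = 0.0153 kg/kg → 0.0153 × 7800 / 9.8 = 12.18 mm
Layer 93–81 kPa: Δp = 120 hPa = 12000 Pa, q̄ = 0.00837 kg/kg → 0.00837 × 12000 / 9.8 = 10.25 mm
Layer 81–35 kPa: Δp = 460 hPa = 46000 Pa, q̄ = 0.00268 kg/kg → 0.00268 × 46000 / 9.8 = 12.58 mm
PW = 12.18 + 10.25 + 12.58 = 35.01 ≈ 35.0 mm.

PW ≈ 35.0 mm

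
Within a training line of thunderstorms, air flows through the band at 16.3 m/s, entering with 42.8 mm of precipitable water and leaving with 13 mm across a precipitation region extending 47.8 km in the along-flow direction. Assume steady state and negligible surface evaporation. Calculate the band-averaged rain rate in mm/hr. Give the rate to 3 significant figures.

R ≈ 36.6 mm/hr

Column moisture flux per unit crosswind length is F = V × PW.
Inflow: F_in = 16.3 × 42.8 = 697.64 mm·m/s
Outflow: F_out = 16.3 × 13 = 211.9 mm·m/s
Steady-state rate R = (F_in − F_out)/L = (697.64 − 211.9) / 47800 m = 1.016e-02 mm/s.
R = 1.016e-02 × 3600 = 36.6 mm/hr.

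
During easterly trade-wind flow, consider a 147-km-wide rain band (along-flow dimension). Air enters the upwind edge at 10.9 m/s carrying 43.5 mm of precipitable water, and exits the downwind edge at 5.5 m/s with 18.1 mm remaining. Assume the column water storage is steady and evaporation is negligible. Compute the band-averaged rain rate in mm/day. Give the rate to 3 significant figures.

R ≈ 220 mm/day

Column moisture flux per unit crosswind length is F = V × PW.
Inflow: F_in = 10.9 × 43.5 = 474.15 mm·m/s
Outflow: F_out = 5.5 × 18.1 = 99.55 mm·m/s
Steady-state rate R = (F_in − F_out)/L = (474.15 − 99.55) / 147000 m = 2.548e-03 mm/s.
R = 2.548e-03 × 3600 × 24 = 220 mm/day.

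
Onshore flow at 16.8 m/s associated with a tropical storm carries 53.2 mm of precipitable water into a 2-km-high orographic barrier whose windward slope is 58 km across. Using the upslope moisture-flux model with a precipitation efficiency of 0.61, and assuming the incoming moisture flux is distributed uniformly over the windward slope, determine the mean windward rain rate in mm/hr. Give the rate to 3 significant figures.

Incoming column moisture flux per unit ridge length: F = V × PW = 16.8 × 53.2 = 893.76 mm·m/s.
Spread over the 58 km slope with efficiency ε = 0.61: R = ε·F/W = 0.61 × 893.76 / 58000 m = 9.400e-03 mm/s.
R = 9.400e-03 × 3600 = 33.8 mm/hr.

R ≈ 33.8 mm/hr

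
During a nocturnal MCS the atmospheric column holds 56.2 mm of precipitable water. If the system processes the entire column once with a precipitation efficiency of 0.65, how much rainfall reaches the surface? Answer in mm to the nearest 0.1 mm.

rainfall ≈ 36.5 mm

Rainfall = ε × PW = 0.65 × 56.2 = 36.5 mm.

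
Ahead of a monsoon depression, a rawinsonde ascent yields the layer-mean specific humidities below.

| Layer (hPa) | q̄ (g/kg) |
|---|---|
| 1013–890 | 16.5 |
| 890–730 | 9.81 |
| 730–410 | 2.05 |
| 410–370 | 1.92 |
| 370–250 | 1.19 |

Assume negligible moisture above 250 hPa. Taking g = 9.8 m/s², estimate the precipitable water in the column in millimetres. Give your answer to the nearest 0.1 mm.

Precipitable water is the column-integrated vapour mass per unit area: PW = (1/g) Σ q̄ Δp, with q in kg/kg and Δp in Pa (1 kg/m² of water = 1 mm).
Layer 1013–890 hPa: Δp = 123 hPa = 12300 Pa, q̄ = 0.0165 kg/kg → 0.0165 × 12300 / 9.8 = 20.71 mm
Layer 890–730 hPa: Δp = 160 hPa = 16000 Pa, q̄ = 0.00981 kg/kg → 0.00981 × 16000 / 9.8 = 16.02 mm
Layer 730–410 hPa: Δp = 320 hPa = 32000 Pa, q̄ = 0.00205 kg/kg → 0.00205 × 32000 / 9.8 = 6.69 mm
Layer 410–370 hPa: Δp = 40 hPa = 4000 Pa, q̄ = 0.00192 kg/kg → 0.00192 × 4000 / 9.8 = 0.78 mm
Layer 370–250 hPa: Δp = 120 hPa = 12000 Pa, q̄ = 0.00119 kg/kg → 0.00119 × 12000 / 9.8 = 1.46 mm
PW = 20.71 + 16.02 + 6.69 + 0.78 + 1.46 = 45.66 ≈ 45.7 mm.

PW ≈ 45.7 mm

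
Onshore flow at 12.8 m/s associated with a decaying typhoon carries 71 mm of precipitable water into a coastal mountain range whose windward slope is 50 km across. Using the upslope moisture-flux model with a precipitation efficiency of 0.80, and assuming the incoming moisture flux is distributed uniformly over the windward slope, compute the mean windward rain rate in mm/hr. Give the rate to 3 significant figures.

R ≈ 52.3 mm/hr

Incoming column moisture flux per unit ridge length: F = V × PW = 12.8 × 71 = 908.8 mm·m/s.
Spread over the 50 km slope with efficiency ε = 0.80: R = ε·F/W = 0.80 × 908.8 / 50000 m = 1.454e-02 mm/s.
R = 1.454e-02 × 3600 = 52.3 mm/hr.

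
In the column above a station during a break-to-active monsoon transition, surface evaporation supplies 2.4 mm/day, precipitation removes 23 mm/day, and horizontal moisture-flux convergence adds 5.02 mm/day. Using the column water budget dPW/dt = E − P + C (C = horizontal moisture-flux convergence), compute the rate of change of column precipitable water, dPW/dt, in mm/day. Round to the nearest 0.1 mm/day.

dPW/dt ≈ -15.6 mm/day

dPW/dt = E − P + C = 2.4 − 23 + (5.02) = -15.6 mm/day.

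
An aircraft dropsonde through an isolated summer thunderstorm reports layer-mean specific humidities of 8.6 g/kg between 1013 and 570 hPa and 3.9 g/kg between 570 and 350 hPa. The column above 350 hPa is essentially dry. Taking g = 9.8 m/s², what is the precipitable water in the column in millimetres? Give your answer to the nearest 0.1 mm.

PW ≈ 47.6 mm

Precipitable water is the column-integrated vapour mass per unit area: PW = (1/g) Σ q̄ Δp, with q in kg/kg and Δp in Pa (1 kg/m² of water = 1 mm).
Layer 1013–570 hPa: Δp = 443 hPa = 44300 Pa, q̄ = 0.0086 kg/kg → 0.0086 × 44300 / 9.8 = 38.88 mm
Layer 570–350 hPa: Δp = 220 hPa = 22000 Pa, q̄ = 0.0039 kg/kg → 0.0039 × 22000 / 9.8 = 8.76 mm
PW = 38.88 + 8.76 = 47.64 ≈ 47.6 mm.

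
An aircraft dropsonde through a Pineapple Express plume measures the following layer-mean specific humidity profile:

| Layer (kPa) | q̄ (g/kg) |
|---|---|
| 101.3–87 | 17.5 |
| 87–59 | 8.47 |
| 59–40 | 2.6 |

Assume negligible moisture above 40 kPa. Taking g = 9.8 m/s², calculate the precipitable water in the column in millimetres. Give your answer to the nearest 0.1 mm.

PW ≈ 54.8 mm

Precipitable water is the column-integrated vapour mass per unit area: PW = (1/g) Σ q̄ Δp, with q in kg/kg and Δp in Pa (1 kg/m² of water = 1 mm).
Layer 101.3–87 kPa: Δp = 143 hPa = 14300 Pa, q̄ = 0.0175 kg/kg → 0.0175 × 14300 / 9.8 = 25.54 mm
Layer 87–59 kPa: Δp = 280 hPa = 28000 Pa, q̄ = 0.00847 kg/kg → 0.00847 × 28000 / 9.8 = 24.20 mm
Layer 59–40 kPa: Δp = 190 hPa = 19000 Pa, q̄ = 0.0026 kg/kg → 0.0026 × 19000 / 9.8 = 5.04 mm
PW = 25.54 + 24.20 + 5.04 = 54.78 ≈ 54.8 mm.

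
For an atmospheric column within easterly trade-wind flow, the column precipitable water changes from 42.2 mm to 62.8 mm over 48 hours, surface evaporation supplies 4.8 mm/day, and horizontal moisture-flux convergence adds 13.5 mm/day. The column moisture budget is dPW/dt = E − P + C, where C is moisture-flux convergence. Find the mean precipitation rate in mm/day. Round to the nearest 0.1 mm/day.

P ≈ 8.0 mm/day

dPW/dt = (62.8 − 42.2) mm / (48/24 day) = +10.300 mm/day.
P = E + C − dPW/dt = 4.8 + (13.5) − (+10.300) = 8.0 mm/day.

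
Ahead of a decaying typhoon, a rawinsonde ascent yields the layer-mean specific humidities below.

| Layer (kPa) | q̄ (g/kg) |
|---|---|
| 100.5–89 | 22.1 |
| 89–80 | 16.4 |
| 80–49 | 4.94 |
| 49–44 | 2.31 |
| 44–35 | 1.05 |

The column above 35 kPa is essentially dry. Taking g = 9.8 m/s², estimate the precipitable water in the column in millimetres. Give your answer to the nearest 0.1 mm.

PW ≈ 58.8 mm

Precipitable water is the column-integrated vapour mass per unit area: PW = (1/g) Σ q̄ Δp, with q in kg/kg and Δp in Pa (1 kg/m² of water = 1 mm).
Layer 100.5–89 kPa: Δp = 115 hPa = 11500 Pa, q̄ = 0.0221 kg/kg → 0.0221 × 11500 / 9.8 = 25.93 mm
Layer 89–80 kPa: Δp = 90 hPa = 9000 Pa, q̄ = 0.0164 kg/kg → 0.0164 × 9000 / 9.8 = 15.06 mm
Layer 80–49 kPa: Δp = 310 hPa = 31000 Pa, q̄ = 0.00494 kg/kg → 0.00494 × 31000 / 9.8 = 15.63 mm
Layer 49–44 kPa: Δp = 50 hPa = 5000 Pa, q̄ = 0.00231 kg/kg → 0.00231 × 5000 / 9.8 = 1.18 mm
Layer 44–35 kPa: Δp = 90 hPa = 9000 Pa, q̄ = 0.00105 kg/kg → 0.00105 × 9000 / 9.8 = 0.96 mm
PW = 25.93 + 15.06 + 15.63 + 1.18 + 0.96 = 58.76 ≈ 58.8 mm.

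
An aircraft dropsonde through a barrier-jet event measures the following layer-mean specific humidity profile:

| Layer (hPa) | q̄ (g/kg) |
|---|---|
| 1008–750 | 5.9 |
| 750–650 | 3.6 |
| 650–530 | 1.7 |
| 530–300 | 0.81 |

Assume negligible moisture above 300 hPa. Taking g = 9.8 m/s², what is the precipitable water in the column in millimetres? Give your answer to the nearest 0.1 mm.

Precipitable water is the column-integrated vapour mass per unit area: PW = (1/g) Σ q̄ Δp, with q in kg/kg and Δp in Pa (1 kg/m² of water = 1 mm).
Layer 1008–750 hPa: Δp = 258 hPa = 25800 Pa, q̄ = 0.0059 kg/kg → 0.0059 × 25800 / 9.8 = 15.53 mm
Layer 750–650 hPa: Δp = 100 hPa = 10000 Pa, q̄ = 0.0036 kg/kg → 0.0036 × 10000 / 9.8 = 3.67 mm
Layer 650–530 hPa: Δp = 120 hPa = 12000 Pa, q̄ = 0.0017 kg/kg → 0.0017 × 12000 / 9.8 = 2.08 mm
Layer 530–300 hPa: Δp = 230 hPa = 23000 Pa, q̄ = 0.00081 kg/kg → 0.00081 × 23000 / 9.8 = 1.90 mm
PW = 15.53 + 3.67 + 2.08 + 1.90 = 23.18 ≈ 23.2 mm.

PW ≈ 23.2 mm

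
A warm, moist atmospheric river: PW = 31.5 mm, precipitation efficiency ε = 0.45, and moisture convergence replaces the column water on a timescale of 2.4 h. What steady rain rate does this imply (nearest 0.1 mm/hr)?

R ≈ 5.9 mm/hr

Each overturning extracts ε × PW = 0.45 × 31.5 = 14.175 mm.
Rate = ε·PW / τ = 14.175 / 2.4 h = 5.9 mm/hr.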